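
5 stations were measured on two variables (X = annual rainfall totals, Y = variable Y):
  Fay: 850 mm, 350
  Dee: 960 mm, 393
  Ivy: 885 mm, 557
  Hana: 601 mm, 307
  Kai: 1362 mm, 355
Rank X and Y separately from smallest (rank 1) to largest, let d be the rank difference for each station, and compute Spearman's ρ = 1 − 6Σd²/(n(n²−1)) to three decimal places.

0.600

Ranks of variable 1: 2, 4, 3, 1, 5
Ranks of variable 2: 2, 4, 5, 1, 3
d = r₁ − r₂: 0, 0, -2, 0, 2
d²: 0, 0, 4, 0, 4; Σd² = 8
ρ = 1 − 6·8/(5·24) = 1 − 48/120 = 0.600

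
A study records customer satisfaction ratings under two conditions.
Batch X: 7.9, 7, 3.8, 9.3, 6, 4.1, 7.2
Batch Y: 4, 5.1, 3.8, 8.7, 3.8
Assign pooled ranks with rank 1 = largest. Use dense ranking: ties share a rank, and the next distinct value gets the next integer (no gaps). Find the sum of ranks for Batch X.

Sorted (descending): 9.3, 8.7, 7.9, 7.2, 7, 6, 5.1, 4.1, 4, 3.8, 3.8, 3.8
The 3 values of 3.8 share dense rank 10.
Remaining distinct values take the next consecutive integers.
Batch X values → pooled ranks: 7.9→3, 7→5, 3.8→10, 9.3→1, 6→6, 4.1→8, 7.2→4
Rank sum = 3 + 5 + 10 + 1 + 6 + 8 + 4 = 37

37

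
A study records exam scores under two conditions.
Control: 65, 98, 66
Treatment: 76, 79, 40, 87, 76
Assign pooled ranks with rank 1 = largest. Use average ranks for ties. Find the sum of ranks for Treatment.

Sorted (descending): 98, 87, 79, 76, 76, 66, 65, 40
The 2 values of 76 occupy positions 4–5 → average rank (4+5)/2 = 4.5.
Treatment values → pooled ranks: 76→4.5, 79→3, 40→8, 87→2, 76→4.5
Rank sum = 4.5 + 3 + 8 + 2 + 4.5 = 22

22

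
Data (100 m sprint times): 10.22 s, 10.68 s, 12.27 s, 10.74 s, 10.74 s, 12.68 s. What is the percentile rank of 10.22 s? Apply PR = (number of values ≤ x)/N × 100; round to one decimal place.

16.7

N = 6.
Strictly below 10.22: 0. Equal to 10.22: 1.
PR = 1/6 × 100 = 16.7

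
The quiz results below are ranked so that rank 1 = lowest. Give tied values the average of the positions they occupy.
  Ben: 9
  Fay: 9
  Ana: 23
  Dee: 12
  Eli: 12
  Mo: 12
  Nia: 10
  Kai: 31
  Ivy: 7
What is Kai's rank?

Sorted (ascending): 7, 9, 9, 10, 12, 12, 12, 23, 31
The 2 values of 9 occupy positions 2–3 → average rank (2+3)/2 = 2.5.
The 3 values of 12 occupy positions 5–7 → average rank 6.
Kai has value 31 → rank 9.

9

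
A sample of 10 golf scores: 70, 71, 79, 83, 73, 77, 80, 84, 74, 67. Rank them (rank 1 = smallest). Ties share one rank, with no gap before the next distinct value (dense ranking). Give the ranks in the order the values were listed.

2, 3, 7, 9, 4, 6, 8, 10, 5, 1

Sorted (ascending): 67, 70, 71, 73, 74, 77, 79, 80, 83, 84
No ties — each value takes its position as its rank.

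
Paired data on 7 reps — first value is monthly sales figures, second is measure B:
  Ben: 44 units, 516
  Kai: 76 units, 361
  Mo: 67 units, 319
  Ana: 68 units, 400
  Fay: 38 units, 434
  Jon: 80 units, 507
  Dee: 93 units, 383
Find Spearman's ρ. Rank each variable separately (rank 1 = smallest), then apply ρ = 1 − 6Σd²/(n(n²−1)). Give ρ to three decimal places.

-0.250

Ranks of variable 1: 2, 5, 3, 4, 1, 6, 7
Ranks of variable 2: 7, 2, 1, 4, 5, 6, 3
d = r₁ − r₂: -5, 3, 2, 0, -4, 0, 4
d²: 25, 9, 4, 0, 16, 0, 16; Σd² = 70
ρ = 1 − 6·70/(7·48) = 1 − 420/336 = -0.250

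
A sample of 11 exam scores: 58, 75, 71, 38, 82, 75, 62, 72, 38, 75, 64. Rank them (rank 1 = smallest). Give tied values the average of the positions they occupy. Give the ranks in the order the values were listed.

Sorted (ascending): 38, 38, 58, 62, 64, 71, 72, 75, 75, 75, 82
The 2 values of 38 occupy positions 1–2 → average rank (1+2)/2 = 1.5.
The 3 values of 75 occupy positions 8–10 → average rank 9.

3, 9, 6, 1.5, 11, 9, 4, 7, 1.5, 9, 5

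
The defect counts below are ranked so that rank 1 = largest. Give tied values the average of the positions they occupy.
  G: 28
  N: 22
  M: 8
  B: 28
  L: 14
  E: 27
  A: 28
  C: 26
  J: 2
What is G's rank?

Sorted (descending): 28, 28, 28, 27, 26, 22, 14, 8, 2
The 3 values of 28 occupy positions 1–3 → average rank 2.
G has value 28 → rank 2.

2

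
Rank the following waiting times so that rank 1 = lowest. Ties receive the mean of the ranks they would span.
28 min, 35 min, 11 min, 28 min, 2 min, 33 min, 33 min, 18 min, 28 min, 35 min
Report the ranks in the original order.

Sorted (ascending): 2, 11, 18, 28, 28, 28, 33, 33, 35, 35
The 3 values of 28 occupy positions 4–6 → average rank 5.
The 2 values of 33 occupy positions 7–8 → average rank (7+8)/2 = 7.5.
The 2 values of 35 occupy positions 9–10 → average rank (9+10)/2 = 9.5.

5, 9.5, 2, 5, 1, 7.5, 7.5, 3, 5, 9.5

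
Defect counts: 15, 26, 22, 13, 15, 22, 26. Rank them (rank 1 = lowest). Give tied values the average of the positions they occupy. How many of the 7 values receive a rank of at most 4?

Sorted (ascending): 13, 15, 15, 22, 22, 26, 26
The 2 values of 15 occupy positions 2–3 → average rank (2+3)/2 = 2.5.
The 2 values of 22 occupy positions 4–5 → average rank (4+5)/2 = 4.5.
The 2 values of 26 occupy positions 6–7 → average rank (6+7)/2 = 6.5.
Ranks ≤ 4: {1, 2.5, 2.5} → 3 values.

3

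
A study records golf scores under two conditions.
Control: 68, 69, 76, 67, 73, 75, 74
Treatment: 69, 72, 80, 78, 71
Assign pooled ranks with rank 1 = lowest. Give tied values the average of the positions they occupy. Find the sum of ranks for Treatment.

Sorted (ascending): 67, 68, 69, 69, 71, 72, 73, 74, 75, 76, 78, 80
The 2 values of 69 occupy positions 3–4 → average rank (3+4)/2 = 3.5.
Treatment values → pooled ranks: 69→3.5, 72→6, 80→12, 78→11, 71→5
Rank sum = 3.5 + 6 + 12 + 11 + 5 = 37.5

37.5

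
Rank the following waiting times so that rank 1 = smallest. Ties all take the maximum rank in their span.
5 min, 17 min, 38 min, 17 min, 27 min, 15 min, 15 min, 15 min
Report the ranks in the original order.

Sorted (ascending): 5, 15, 15, 15, 17, 17, 27, 38
The 3 values of 15 occupy positions 2–4 → each gets rank 4.
The 2 values of 17 occupy positions 5–6 → each gets rank 6.

1, 6, 8, 6, 7, 4, 4, 4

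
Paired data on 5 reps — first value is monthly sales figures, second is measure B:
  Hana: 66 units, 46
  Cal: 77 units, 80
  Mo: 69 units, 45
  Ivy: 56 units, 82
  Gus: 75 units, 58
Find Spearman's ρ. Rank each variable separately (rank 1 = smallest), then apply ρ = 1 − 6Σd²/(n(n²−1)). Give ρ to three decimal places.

-0.100

Ranks of variable 1: 2, 5, 3, 1, 4
Ranks of variable 2: 2, 4, 1, 5, 3
d = r₁ − r₂: 0, 1, 2, -4, 1
d²: 0, 1, 4, 16, 1; Σd² = 22
ρ = 1 − 6·22/(5·24) = 1 − 132/120 = -0.100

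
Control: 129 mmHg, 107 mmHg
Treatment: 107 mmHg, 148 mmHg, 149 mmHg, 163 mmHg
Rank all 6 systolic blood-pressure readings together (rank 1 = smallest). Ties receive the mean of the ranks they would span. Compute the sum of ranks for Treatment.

Sorted (ascending): 107, 107, 129, 148, 149, 163
The 2 values of 107 occupy positions 1–2 → average rank (1+2)/2 = 1.5.
Treatment values → pooled ranks: 107→1.5, 148→4, 149→5, 163→6
Rank sum = 1.5 + 4 + 5 + 6 = 16.5

16.5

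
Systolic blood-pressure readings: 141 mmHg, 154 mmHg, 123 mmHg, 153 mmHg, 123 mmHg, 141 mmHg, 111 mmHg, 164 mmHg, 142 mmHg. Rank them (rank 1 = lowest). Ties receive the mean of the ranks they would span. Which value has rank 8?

154

Sorted (ascending): 111, 123, 123, 141, 141, 142, 153, 154, 164
The 2 values of 123 occupy positions 2–3 → average rank (2+3)/2 = 2.5.
The 2 values of 141 occupy positions 4–5 → average rank (4+5)/2 = 4.5.
Rank 8 → value 154.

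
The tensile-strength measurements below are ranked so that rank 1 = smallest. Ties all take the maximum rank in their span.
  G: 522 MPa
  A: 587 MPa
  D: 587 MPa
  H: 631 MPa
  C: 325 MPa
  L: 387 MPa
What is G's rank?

Sorted (ascending): 325, 387, 522, 587, 587, 631
The 2 values of 587 occupy positions 4–5 → each gets rank 5.
G has value 522 MPa → rank 3.

3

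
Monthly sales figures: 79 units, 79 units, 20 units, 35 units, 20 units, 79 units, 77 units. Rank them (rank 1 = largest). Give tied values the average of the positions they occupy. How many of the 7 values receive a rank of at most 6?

5

Sorted (descending): 79, 79, 79, 77, 35, 20, 20
The 3 values of 79 occupy positions 1–3 → average rank 2.
The 2 values of 20 occupy positions 6–7 → average rank (6+7)/2 = 6.5.
Ranks ≤ 6: {2, 2, 2, 4, 5} → 5 values.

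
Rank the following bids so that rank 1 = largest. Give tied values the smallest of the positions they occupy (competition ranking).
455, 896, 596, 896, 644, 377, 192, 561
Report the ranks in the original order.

6, 1, 4, 1, 3, 7, 8, 5

Sorted (descending): 896, 896, 644, 596, 561, 455, 377, 192
The 2 values of 896 occupy positions 1–2 → each gets rank 1.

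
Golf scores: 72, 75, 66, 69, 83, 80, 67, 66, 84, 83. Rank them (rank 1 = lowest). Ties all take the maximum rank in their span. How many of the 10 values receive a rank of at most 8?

7

Sorted (ascending): 66, 66, 67, 69, 72, 75, 80, 83, 83, 84
The 2 values of 66 occupy positions 1–2 → each gets rank 2.
The 2 values of 83 occupy positions 8–9 → each gets rank 9.
Ranks ≤ 8: {2, 2, 3, 4, 5, 6, 7} → 7 values.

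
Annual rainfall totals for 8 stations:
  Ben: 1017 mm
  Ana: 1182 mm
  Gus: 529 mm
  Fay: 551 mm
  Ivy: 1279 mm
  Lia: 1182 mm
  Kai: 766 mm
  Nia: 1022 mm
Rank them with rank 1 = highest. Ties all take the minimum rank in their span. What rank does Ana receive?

Sorted (descending): 1279, 1182, 1182, 1022, 1017, 766, 551, 529
The 2 values of 1182 occupy positions 2–3 → each gets rank 2.
Ana has value 1182 mm → rank 2.

2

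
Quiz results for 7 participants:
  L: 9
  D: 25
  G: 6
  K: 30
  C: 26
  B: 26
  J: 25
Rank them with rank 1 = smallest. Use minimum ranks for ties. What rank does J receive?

Sorted (ascending): 6, 9, 25, 25, 26, 26, 30
The 2 values of 25 occupy positions 3–4 → each gets rank 3.
The 2 values of 26 occupy positions 5–6 → each gets rank 5.
J has value 25 → rank 3.

3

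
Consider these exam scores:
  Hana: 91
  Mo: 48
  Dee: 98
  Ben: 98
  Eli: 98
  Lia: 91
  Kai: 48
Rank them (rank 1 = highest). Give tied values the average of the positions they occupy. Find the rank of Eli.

2

Sorted (descending): 98, 98, 98, 91, 91, 48, 48
The 3 values of 98 occupy positions 1–3 → average rank 2.
The 2 values of 91 occupy positions 4–5 → average rank (4+5)/2 = 4.5.
The 2 values of 48 occupy positions 6–7 → average rank (6+7)/2 = 6.5.
Eli has value 98 → rank 2.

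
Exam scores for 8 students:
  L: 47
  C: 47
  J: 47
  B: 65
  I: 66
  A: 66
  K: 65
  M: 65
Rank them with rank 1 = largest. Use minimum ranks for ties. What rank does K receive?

Sorted (descending): 66, 66, 65, 65, 65, 47, 47, 47
The 2 values of 66 occupy positions 1–2 → each gets rank 1.
The 3 values of 65 occupy positions 3–5 → each gets rank 3.
The 3 values of 47 occupy positions 6–8 → each gets rank 6.
K has value 65 → rank 3.

3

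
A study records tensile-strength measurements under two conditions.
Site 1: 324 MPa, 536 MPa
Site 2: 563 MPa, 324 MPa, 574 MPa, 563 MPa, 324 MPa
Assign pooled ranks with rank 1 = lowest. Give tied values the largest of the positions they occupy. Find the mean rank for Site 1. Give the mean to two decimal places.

Sorted (ascending): 324, 324, 324, 536, 563, 563, 574
The 3 values of 324 occupy positions 1–3 → each gets rank 3.
The 2 values of 563 occupy positions 5–6 → each gets rank 6.
Site 1 values → pooled ranks: 324→3, 536→4
Mean rank = (3 + 4) / 2 = 3.50

3.50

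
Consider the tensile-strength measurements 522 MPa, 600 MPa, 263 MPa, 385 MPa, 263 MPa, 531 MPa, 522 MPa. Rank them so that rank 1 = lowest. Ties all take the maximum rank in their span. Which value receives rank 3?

385

Sorted (ascending): 263, 263, 385, 522, 522, 531, 600
The 2 values of 263 occupy positions 1–2 → each gets rank 2.
The 2 values of 522 occupy positions 4–5 → each gets rank 5.
Rank 3 → value 385.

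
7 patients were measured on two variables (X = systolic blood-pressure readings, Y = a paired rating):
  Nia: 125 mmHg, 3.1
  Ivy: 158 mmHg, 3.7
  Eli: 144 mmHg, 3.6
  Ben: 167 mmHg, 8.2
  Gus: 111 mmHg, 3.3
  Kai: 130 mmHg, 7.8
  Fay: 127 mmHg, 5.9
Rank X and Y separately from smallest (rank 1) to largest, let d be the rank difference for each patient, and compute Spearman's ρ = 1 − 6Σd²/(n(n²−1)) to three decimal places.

0.679

Ranks of variable 1: 2, 6, 5, 7, 1, 4, 3
Ranks of variable 2: 1, 4, 3, 7, 2, 6, 5
d = r₁ − r₂: 1, 2, 2, 0, -1, -2, -2
d²: 1, 4, 4, 0, 1, 4, 4; Σd² = 18
ρ = 1 − 6·18/(7·48) = 1 − 108/336 = 0.679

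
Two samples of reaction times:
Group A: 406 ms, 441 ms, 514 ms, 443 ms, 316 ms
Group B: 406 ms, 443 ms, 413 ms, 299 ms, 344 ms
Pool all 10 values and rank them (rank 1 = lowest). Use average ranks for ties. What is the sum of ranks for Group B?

Sorted (ascending): 299, 316, 344, 406, 406, 413, 441, 443, 443, 514
The 2 values of 406 occupy positions 4–5 → average rank (4+5)/2 = 4.5.
The 2 values of 443 occupy positions 8–9 → average rank (8+9)/2 = 8.5.
Group B values → pooled ranks: 406→4.5, 443→8.5, 413→6, 299→1, 344→3
Rank sum = 4.5 + 8.5 + 6 + 1 + 3 = 23

23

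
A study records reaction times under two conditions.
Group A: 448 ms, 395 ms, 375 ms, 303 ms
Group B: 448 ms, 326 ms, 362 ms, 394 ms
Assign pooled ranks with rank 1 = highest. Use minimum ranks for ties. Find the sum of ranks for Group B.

Sorted (descending): 448, 448, 395, 394, 375, 362, 326, 303
The 2 values of 448 occupy positions 1–2 → each gets rank 1.
Group B values → pooled ranks: 448→1, 326→7, 362→6, 394→4
Rank sum = 1 + 7 + 6 + 4 = 18

18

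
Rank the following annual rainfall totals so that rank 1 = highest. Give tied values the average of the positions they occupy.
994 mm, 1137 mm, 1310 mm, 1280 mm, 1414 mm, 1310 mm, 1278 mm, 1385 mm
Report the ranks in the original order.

Sorted (descending): 1414, 1385, 1310, 1310, 1280, 1278, 1137, 994
The 2 values of 1310 occupy positions 3–4 → average rank (3+4)/2 = 3.5.

8, 7, 3.5, 5, 1, 3.5, 6, 2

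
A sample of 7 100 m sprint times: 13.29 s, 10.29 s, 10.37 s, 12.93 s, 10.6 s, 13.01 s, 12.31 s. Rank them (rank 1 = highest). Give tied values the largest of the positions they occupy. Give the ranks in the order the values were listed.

Sorted (descending): 13.29, 13.01, 12.93, 12.31, 10.6, 10.37, 10.29
No ties — each value takes its position as its rank.

1, 7, 6, 3, 5, 2, 4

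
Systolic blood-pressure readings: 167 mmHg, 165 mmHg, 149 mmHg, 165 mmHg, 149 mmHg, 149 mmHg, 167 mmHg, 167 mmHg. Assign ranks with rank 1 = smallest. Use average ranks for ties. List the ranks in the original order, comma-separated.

7, 4.5, 2, 4.5, 2, 2, 7, 7

Sorted (ascending): 149, 149, 149, 165, 165, 167, 167, 167
The 3 values of 149 occupy positions 1–3 → average rank 2.
The 2 values of 165 occupy positions 4–5 → average rank (4+5)/2 = 4.5.
The 3 values of 167 occupy positions 6–8 → average rank 7.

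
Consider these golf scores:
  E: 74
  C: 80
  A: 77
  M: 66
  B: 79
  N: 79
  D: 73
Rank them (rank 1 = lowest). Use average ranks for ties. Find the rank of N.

Sorted (ascending): 66, 73, 74, 77, 79, 79, 80
The 2 values of 79 occupy positions 5–6 → average rank (5+6)/2 = 5.5.
N has value 79 → rank 5.5.

5.5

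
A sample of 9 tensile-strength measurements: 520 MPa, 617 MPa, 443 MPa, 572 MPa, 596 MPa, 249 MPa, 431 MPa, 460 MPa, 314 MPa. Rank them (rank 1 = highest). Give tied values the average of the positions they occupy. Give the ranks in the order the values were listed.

Sorted (descending): 617, 596, 572, 520, 460, 443, 431, 314, 249
No ties — each value takes its position as its rank.

4, 1, 6, 3, 2, 9, 7, 5, 8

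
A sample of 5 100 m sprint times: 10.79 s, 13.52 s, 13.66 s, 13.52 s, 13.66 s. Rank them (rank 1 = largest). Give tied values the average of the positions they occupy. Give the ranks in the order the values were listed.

Sorted (descending): 13.66, 13.66, 13.52, 13.52, 10.79
The 2 values of 13.66 occupy positions 1–2 → average rank (1+2)/2 = 1.5.
The 2 values of 13.52 occupy positions 3–4 → average rank (3+4)/2 = 3.5.

5, 3.5, 1.5, 3.5, 1.5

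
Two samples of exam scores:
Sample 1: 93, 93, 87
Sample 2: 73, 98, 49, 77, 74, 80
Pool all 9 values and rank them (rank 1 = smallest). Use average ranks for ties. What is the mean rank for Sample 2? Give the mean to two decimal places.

Sorted (ascending): 49, 73, 74, 77, 80, 87, 93, 93, 98
The 2 values of 93 occupy positions 7–8 → average rank (7+8)/2 = 7.5.
Sample 2 values → pooled ranks: 73→2, 98→9, 49→1, 77→4, 74→3, 80→5
Mean rank = (2 + 9 + 1 + 4 + 3 + 5) / 6 = 4.00

4.00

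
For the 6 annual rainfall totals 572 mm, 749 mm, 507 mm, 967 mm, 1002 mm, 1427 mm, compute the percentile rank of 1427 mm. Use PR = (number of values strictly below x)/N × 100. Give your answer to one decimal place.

83.3

N = 6.
Strictly below 1427: 5. Equal to 1427: 1.
PR = 5/6 × 100 = 83.3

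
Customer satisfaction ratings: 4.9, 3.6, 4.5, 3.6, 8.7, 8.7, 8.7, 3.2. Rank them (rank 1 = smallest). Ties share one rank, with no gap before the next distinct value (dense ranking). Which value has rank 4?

Sorted (ascending): 3.2, 3.6, 3.6, 4.5, 4.9, 8.7, 8.7, 8.7
The 2 values of 3.6 share dense rank 2.
The 3 values of 8.7 share dense rank 5.
Remaining distinct values take the next consecutive integers.
Rank 4 → value 4.9.

4.9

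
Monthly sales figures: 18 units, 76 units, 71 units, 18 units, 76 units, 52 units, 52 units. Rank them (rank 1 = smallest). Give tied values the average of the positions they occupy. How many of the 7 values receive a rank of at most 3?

2

Sorted (ascending): 18, 18, 52, 52, 71, 76, 76
The 2 values of 18 occupy positions 1–2 → average rank (1+2)/2 = 1.5.
The 2 values of 52 occupy positions 3–4 → average rank (3+4)/2 = 3.5.
The 2 values of 76 occupy positions 6–7 → average rank (6+7)/2 = 6.5.
Ranks ≤ 3: {1.5, 1.5} → 2 values.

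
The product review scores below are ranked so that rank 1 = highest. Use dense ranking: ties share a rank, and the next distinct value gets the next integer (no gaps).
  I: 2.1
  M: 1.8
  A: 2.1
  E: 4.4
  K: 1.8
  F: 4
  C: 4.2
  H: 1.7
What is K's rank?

5

Sorted (descending): 4.4, 4.2, 4, 2.1, 2.1, 1.8, 1.8, 1.7
The 2 values of 2.1 share dense rank 4.
The 2 values of 1.8 share dense rank 5.
Remaining distinct values take the next consecutive integers.
K has value 1.8 → rank 5.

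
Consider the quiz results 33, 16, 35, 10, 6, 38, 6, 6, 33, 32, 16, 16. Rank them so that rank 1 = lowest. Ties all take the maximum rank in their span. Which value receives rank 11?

Sorted (ascending): 6, 6, 6, 10, 16, 16, 16, 32, 33, 33, 35, 38
The 3 values of 6 occupy positions 1–3 → each gets rank 3.
The 3 values of 16 occupy positions 5–7 → each gets rank 7.
The 2 values of 33 occupy positions 9–10 → each gets rank 10.
Rank 11 → value 35.

35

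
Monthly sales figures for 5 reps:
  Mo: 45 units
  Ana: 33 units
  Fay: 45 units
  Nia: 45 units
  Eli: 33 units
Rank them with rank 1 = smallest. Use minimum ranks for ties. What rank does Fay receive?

3

Sorted (ascending): 33, 33, 45, 45, 45
The 2 values of 33 occupy positions 1–2 → each gets rank 1.
The 3 values of 45 occupy positions 3–5 → each gets rank 3.
Fay has value 45 units → rank 3.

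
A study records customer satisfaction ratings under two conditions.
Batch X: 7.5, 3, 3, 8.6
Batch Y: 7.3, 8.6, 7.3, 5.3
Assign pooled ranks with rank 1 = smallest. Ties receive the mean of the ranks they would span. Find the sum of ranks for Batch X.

Sorted (ascending): 3, 3, 5.3, 7.3, 7.3, 7.5, 8.6, 8.6
The 2 values of 3 occupy positions 1–2 → average rank (1+2)/2 = 1.5.
The 2 values of 7.3 occupy positions 4–5 → average rank (4+5)/2 = 4.5.
The 2 values of 8.6 occupy positions 7–8 → average rank (7+8)/2 = 7.5.
Batch X values → pooled ranks: 7.5→6, 3→1.5, 3→1.5, 8.6→7.5
Rank sum = 6 + 1.5 + 1.5 + 7.5 = 16.5

16.5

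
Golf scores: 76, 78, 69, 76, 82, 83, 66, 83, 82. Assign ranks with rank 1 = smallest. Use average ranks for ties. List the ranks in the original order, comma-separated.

3.5, 5, 2, 3.5, 6.5, 8.5, 1, 8.5, 6.5

Sorted (ascending): 66, 69, 76, 76, 78, 82, 82, 83, 83
The 2 values of 76 occupy positions 3–4 → average rank (3+4)/2 = 3.5.
The 2 values of 82 occupy positions 6–7 → average rank (6+7)/2 = 6.5.
The 2 values of 83 occupy positions 8–9 → average rank (8+9)/2 = 8.5.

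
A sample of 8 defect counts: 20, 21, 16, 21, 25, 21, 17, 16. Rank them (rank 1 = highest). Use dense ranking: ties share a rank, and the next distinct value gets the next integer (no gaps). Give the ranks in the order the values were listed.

Sorted (descending): 25, 21, 21, 21, 20, 17, 16, 16
The 3 values of 21 share dense rank 2.
The 2 values of 16 share dense rank 5.
Remaining distinct values take the next consecutive integers.

3, 2, 5, 2, 1, 2, 4, 5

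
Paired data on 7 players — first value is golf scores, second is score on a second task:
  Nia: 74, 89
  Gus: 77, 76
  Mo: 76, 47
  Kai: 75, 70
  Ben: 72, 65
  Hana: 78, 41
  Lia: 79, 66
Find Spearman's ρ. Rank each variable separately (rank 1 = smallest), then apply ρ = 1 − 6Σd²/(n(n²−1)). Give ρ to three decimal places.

Ranks of variable 1: 2, 5, 4, 3, 1, 6, 7
Ranks of variable 2: 7, 6, 2, 5, 3, 1, 4
d = r₁ − r₂: -5, -1, 2, -2, -2, 5, 3
d²: 25, 1, 4, 4, 4, 25, 9; Σd² = 72
ρ = 1 − 6·72/(7·48) = 1 − 432/336 = -0.286

-0.286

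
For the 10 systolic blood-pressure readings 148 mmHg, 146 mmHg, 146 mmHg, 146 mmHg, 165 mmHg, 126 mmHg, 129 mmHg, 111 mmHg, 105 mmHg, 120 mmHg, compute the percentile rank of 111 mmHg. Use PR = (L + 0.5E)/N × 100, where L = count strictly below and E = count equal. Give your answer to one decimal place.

N = 10.
Strictly below 111: 1. Equal to 111: 1.
PR = (1 + 0.5·1)/10 × 100 = 15.0

15.0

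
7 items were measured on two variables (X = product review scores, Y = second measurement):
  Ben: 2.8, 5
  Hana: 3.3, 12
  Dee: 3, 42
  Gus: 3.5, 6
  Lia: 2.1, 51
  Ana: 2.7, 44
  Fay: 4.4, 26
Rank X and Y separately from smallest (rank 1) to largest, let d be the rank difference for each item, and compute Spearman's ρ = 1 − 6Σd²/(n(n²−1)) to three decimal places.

Ranks of variable 1: 3, 5, 4, 6, 1, 2, 7
Ranks of variable 2: 1, 3, 5, 2, 7, 6, 4
d = r₁ − r₂: 2, 2, -1, 4, -6, -4, 3
d²: 4, 4, 1, 16, 36, 16, 9; Σd² = 86
ρ = 1 − 6·86/(7·48) = 1 − 516/336 = -0.536

-0.536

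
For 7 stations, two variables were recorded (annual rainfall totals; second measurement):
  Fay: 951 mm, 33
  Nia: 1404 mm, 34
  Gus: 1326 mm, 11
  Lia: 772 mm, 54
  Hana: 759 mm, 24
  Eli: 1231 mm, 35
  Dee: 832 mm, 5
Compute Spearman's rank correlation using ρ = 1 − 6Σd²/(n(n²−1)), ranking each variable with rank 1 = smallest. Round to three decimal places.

0.036

Ranks of variable 1: 4, 7, 6, 2, 1, 5, 3
Ranks of variable 2: 4, 5, 2, 7, 3, 6, 1
d = r₁ − r₂: 0, 2, 4, -5, -2, -1, 2
d²: 0, 4, 16, 25, 4, 1, 4; Σd² = 54
ρ = 1 − 6·54/(7·48) = 1 − 324/336 = 0.036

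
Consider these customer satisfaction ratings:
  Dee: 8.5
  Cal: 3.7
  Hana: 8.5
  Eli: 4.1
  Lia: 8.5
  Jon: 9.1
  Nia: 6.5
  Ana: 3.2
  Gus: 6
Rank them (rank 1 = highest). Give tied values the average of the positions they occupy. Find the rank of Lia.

3

Sorted (descending): 9.1, 8.5, 8.5, 8.5, 6.5, 6, 4.1, 3.7, 3.2
The 3 values of 8.5 occupy positions 2–4 → average rank 3.
Lia has value 8.5 → rank 3.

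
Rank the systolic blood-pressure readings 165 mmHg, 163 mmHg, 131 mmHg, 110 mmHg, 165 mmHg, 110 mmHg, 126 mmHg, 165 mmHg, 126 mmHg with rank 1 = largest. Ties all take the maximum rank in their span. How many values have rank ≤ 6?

5

Sorted (descending): 165, 165, 165, 163, 131, 126, 126, 110, 110
The 3 values of 165 occupy positions 1–3 → each gets rank 3.
The 2 values of 126 occupy positions 6–7 → each gets rank 7.
The 2 values of 110 occupy positions 8–9 → each gets rank 9.
Ranks ≤ 6: {3, 3, 3, 4, 5} → 5 values.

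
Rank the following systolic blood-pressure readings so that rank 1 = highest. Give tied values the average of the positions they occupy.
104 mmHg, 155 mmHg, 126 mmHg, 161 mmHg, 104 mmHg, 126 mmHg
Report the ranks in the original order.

Sorted (descending): 161, 155, 126, 126, 104, 104
The 2 values of 126 occupy positions 3–4 → average rank (3+4)/2 = 3.5.
The 2 values of 104 occupy positions 5–6 → average rank (5+6)/2 = 5.5.

5.5, 2, 3.5, 1, 5.5, 3.5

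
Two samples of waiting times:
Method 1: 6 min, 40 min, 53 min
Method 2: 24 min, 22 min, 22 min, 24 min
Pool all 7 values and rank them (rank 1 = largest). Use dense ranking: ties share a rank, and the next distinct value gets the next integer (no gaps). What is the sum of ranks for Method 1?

Sorted (descending): 53, 40, 24, 24, 22, 22, 6
The 2 values of 24 share dense rank 3.
The 2 values of 22 share dense rank 4.
Remaining distinct values take the next consecutive integers.
Method 1 values → pooled ranks: 6→5, 40→2, 53→1
Rank sum = 5 + 2 + 1 = 8

8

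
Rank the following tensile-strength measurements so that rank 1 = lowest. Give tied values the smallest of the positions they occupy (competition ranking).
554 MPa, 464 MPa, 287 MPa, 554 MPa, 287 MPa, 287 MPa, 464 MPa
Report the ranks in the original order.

Sorted (ascending): 287, 287, 287, 464, 464, 554, 554
The 3 values of 287 occupy positions 1–3 → each gets rank 1.
The 2 values of 464 occupy positions 4–5 → each gets rank 4.
The 2 values of 554 occupy positions 6–7 → each gets rank 6.

6, 4, 1, 6, 1, 1, 4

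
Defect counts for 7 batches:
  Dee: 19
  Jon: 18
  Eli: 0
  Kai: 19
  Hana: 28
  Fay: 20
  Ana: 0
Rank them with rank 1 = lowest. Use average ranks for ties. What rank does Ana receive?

1.5

Sorted (ascending): 0, 0, 18, 19, 19, 20, 28
The 2 values of 0 occupy positions 1–2 → average rank (1+2)/2 = 1.5.
The 2 values of 19 occupy positions 4–5 → average rank (4+5)/2 = 4.5.
Ana has value 0 → rank 1.5.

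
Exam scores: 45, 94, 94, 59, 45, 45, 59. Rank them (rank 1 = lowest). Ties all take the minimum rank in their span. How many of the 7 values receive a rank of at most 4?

5

Sorted (ascending): 45, 45, 45, 59, 59, 94, 94
The 3 values of 45 occupy positions 1–3 → each gets rank 1.
The 2 values of 59 occupy positions 4–5 → each gets rank 4.
The 2 values of 94 occupy positions 6–7 → each gets rank 6.
Ranks ≤ 4: {1, 1, 1, 4, 4} → 5 values.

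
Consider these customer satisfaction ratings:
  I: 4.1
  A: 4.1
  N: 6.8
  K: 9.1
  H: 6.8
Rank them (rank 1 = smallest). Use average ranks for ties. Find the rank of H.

3.5

Sorted (ascending): 4.1, 4.1, 6.8, 6.8, 9.1
The 2 values of 4.1 occupy positions 1–2 → average rank (1+2)/2 = 1.5.
The 2 values of 6.8 occupy positions 3–4 → average rank (3+4)/2 = 3.5.
H has value 6.8 → rank 3.5.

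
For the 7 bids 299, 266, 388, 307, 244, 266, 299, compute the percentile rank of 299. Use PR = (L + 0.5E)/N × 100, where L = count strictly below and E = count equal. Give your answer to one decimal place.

57.1

N = 7.
Strictly below 299: 3. Equal to 299: 2.
PR = (3 + 0.5·2)/7 × 100 = 57.1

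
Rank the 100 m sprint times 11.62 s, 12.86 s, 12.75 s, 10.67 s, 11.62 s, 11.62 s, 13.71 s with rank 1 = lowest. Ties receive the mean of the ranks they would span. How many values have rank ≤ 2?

1

Sorted (ascending): 10.67, 11.62, 11.62, 11.62, 12.75, 12.86, 13.71
The 3 values of 11.62 occupy positions 2–4 → average rank 3.
Ranks ≤ 2: {1} → 1 value.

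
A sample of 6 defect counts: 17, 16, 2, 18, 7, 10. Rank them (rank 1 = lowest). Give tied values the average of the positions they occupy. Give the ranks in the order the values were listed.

5, 4, 1, 6, 2, 3

Sorted (ascending): 2, 7, 10, 16, 17, 18
No ties — each value takes its position as its rank.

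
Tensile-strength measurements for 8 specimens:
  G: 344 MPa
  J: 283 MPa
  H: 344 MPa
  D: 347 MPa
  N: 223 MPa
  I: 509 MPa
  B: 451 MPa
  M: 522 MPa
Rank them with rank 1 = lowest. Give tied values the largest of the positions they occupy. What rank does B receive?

Sorted (ascending): 223, 283, 344, 344, 347, 451, 509, 522
The 2 values of 344 occupy positions 3–4 → each gets rank 4.
B has value 451 MPa → rank 6.

6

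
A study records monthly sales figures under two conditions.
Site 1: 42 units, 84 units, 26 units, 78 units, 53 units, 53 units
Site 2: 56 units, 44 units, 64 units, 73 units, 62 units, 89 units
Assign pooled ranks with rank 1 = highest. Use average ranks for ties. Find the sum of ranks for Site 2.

33

Sorted (descending): 89, 84, 78, 73, 64, 62, 56, 53, 53, 44, 42, 26
The 2 values of 53 occupy positions 8–9 → average rank (8+9)/2 = 8.5.
Site 2 values → pooled ranks: 56→7, 44→10, 64→5, 73→4, 62→6, 89→1
Rank sum = 7 + 10 + 5 + 4 + 6 + 1 = 33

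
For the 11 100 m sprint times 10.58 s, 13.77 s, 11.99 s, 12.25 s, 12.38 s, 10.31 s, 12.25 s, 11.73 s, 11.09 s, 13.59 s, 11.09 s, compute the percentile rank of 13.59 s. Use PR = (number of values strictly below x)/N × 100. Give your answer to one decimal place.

81.8

N = 11.
Strictly below 13.59: 9. Equal to 13.59: 1.
PR = 9/11 × 100 = 81.8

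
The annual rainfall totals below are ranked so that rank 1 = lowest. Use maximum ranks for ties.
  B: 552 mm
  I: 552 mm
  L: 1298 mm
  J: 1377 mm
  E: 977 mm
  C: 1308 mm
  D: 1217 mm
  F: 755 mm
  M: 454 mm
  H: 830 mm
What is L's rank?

8

Sorted (ascending): 454, 552, 552, 755, 830, 977, 1217, 1298, 1308, 1377
The 2 values of 552 occupy positions 2–3 → each gets rank 3.
L has value 1298 mm → rank 8.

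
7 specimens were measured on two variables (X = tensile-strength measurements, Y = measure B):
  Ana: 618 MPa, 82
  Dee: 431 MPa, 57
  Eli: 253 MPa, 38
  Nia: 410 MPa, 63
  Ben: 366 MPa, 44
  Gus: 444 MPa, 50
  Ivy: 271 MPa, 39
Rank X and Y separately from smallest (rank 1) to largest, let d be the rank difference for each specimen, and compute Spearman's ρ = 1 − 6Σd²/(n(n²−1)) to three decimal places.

0.857

Ranks of variable 1: 7, 5, 1, 4, 3, 6, 2
Ranks of variable 2: 7, 5, 1, 6, 3, 4, 2
d = r₁ − r₂: 0, 0, 0, -2, 0, 2, 0
d²: 0, 0, 0, 4, 0, 4, 0; Σd² = 8
ρ = 1 − 6·8/(7·48) = 1 − 48/336 = 0.857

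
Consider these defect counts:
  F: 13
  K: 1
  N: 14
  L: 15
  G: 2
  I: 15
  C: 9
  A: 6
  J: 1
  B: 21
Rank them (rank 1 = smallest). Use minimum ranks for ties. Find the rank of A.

Sorted (ascending): 1, 1, 2, 6, 9, 13, 14, 15, 15, 21
The 2 values of 1 occupy positions 1–2 → each gets rank 1.
The 2 values of 15 occupy positions 8–9 → each gets rank 8.
A has value 6 → rank 4.

4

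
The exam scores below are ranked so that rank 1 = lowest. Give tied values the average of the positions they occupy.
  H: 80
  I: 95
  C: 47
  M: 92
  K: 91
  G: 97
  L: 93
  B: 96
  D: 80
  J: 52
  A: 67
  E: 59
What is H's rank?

Sorted (ascending): 47, 52, 59, 67, 80, 80, 91, 92, 93, 95, 96, 97
The 2 values of 80 occupy positions 5–6 → average rank (5+6)/2 = 5.5.
H has value 80 → rank 5.5.

5.5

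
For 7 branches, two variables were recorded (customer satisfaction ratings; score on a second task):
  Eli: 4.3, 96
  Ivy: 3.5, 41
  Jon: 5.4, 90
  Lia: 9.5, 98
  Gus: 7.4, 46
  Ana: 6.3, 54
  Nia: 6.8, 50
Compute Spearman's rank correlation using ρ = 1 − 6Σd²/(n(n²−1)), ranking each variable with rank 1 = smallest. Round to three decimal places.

0.286

Ranks of variable 1: 2, 1, 3, 7, 6, 4, 5
Ranks of variable 2: 6, 1, 5, 7, 2, 4, 3
d = r₁ − r₂: -4, 0, -2, 0, 4, 0, 2
d²: 16, 0, 4, 0, 16, 0, 4; Σd² = 40
ρ = 1 − 6·40/(7·48) = 1 − 240/336 = 0.286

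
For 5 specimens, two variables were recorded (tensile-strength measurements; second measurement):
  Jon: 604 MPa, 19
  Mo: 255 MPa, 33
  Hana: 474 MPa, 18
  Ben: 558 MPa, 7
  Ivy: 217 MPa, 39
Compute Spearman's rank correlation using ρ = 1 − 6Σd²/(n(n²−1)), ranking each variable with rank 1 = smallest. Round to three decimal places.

-0.700

Ranks of variable 1: 5, 2, 3, 4, 1
Ranks of variable 2: 3, 4, 2, 1, 5
d = r₁ − r₂: 2, -2, 1, 3, -4
d²: 4, 4, 1, 9, 16; Σd² = 34
ρ = 1 − 6·34/(5·24) = 1 − 204/120 = -0.700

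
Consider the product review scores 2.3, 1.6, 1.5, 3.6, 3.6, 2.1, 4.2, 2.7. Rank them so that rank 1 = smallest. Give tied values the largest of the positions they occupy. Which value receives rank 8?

4.2

Sorted (ascending): 1.5, 1.6, 2.1, 2.3, 2.7, 3.6, 3.6, 4.2
The 2 values of 3.6 occupy positions 6–7 → each gets rank 7.
Rank 8 → value 4.2.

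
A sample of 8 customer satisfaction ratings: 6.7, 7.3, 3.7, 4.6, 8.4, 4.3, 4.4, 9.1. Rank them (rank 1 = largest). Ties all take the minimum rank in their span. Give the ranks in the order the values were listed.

Sorted (descending): 9.1, 8.4, 7.3, 6.7, 4.6, 4.4, 4.3, 3.7
No ties — each value takes its position as its rank.

4, 3, 8, 5, 2, 7, 6, 1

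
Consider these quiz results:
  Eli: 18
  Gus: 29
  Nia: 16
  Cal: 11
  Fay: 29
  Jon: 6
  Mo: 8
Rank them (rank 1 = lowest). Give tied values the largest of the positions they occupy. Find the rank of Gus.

7

Sorted (ascending): 6, 8, 11, 16, 18, 29, 29
The 2 values of 29 occupy positions 6–7 → each gets rank 7.
Gus has value 29 → rank 7.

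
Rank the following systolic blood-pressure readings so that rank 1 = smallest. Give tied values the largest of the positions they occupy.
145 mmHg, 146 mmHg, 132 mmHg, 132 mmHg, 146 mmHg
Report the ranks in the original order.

Sorted (ascending): 132, 132, 145, 146, 146
The 2 values of 132 occupy positions 1–2 → each gets rank 2.
The 2 values of 146 occupy positions 4–5 → each gets rank 5.

3, 5, 2, 2, 5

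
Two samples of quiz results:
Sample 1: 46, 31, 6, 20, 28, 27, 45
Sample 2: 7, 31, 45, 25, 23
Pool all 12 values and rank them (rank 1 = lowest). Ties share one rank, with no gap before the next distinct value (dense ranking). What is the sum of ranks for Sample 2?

Sorted (ascending): 6, 7, 20, 23, 25, 27, 28, 31, 31, 45, 45, 46
The 2 values of 31 share dense rank 8.
The 2 values of 45 share dense rank 9.
Remaining distinct values take the next consecutive integers.
Sample 2 values → pooled ranks: 7→2, 31→8, 45→9, 25→5, 23→4
Rank sum = 2 + 8 + 9 + 5 + 4 = 28

28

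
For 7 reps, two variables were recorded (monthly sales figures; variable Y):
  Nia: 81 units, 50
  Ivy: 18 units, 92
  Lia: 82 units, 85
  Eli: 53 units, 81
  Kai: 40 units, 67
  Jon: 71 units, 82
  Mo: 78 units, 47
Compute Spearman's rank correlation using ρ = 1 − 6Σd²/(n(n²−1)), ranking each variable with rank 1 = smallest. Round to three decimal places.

Ranks of variable 1: 6, 1, 7, 3, 2, 4, 5
Ranks of variable 2: 2, 7, 6, 4, 3, 5, 1
d = r₁ − r₂: 4, -6, 1, -1, -1, -1, 4
d²: 16, 36, 1, 1, 1, 1, 16; Σd² = 72
ρ = 1 − 6·72/(7·48) = 1 − 432/336 = -0.286

-0.286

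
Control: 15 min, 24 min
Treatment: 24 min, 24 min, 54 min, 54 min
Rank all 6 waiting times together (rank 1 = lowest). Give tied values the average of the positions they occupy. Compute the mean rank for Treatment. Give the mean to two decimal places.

Sorted (ascending): 15, 24, 24, 24, 54, 54
The 3 values of 24 occupy positions 2–4 → average rank 3.
The 2 values of 54 occupy positions 5–6 → average rank (5+6)/2 = 5.5.
Treatment values → pooled ranks: 24→3, 24→3, 54→5.5, 54→5.5
Mean rank = (3 + 3 + 5.5 + 5.5) / 4 = 4.25

4.25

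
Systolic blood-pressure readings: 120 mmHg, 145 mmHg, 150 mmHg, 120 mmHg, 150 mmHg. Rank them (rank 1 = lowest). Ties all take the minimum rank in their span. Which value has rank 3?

145

Sorted (ascending): 120, 120, 145, 150, 150
The 2 values of 120 occupy positions 1–2 → each gets rank 1.
The 2 values of 150 occupy positions 4–5 → each gets rank 4.
Rank 3 → value 145.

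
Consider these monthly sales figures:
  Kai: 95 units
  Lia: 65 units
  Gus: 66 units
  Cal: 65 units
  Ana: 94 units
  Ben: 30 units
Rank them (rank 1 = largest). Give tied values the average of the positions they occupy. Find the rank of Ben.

Sorted (descending): 95, 94, 66, 65, 65, 30
The 2 values of 65 occupy positions 4–5 → average rank (4+5)/2 = 4.5.
Ben has value 30 units → rank 6.

6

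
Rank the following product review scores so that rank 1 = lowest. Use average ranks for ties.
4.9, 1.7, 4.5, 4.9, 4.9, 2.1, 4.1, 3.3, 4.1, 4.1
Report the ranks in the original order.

Sorted (ascending): 1.7, 2.1, 3.3, 4.1, 4.1, 4.1, 4.5, 4.9, 4.9, 4.9
The 3 values of 4.1 occupy positions 4–6 → average rank 5.
The 3 values of 4.9 occupy positions 8–10 → average rank 9.

9, 1, 7, 9, 9, 2, 5, 3, 5, 5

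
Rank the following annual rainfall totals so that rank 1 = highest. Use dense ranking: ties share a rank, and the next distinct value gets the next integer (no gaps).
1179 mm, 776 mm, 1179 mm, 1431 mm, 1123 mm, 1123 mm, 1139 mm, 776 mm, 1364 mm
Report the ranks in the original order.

3, 6, 3, 1, 5, 5, 4, 6, 2

Sorted (descending): 1431, 1364, 1179, 1179, 1139, 1123, 1123, 776, 776
The 2 values of 1179 share dense rank 3.
The 2 values of 1123 share dense rank 5.
The 2 values of 776 share dense rank 6.
Remaining distinct values take the next consecutive integers.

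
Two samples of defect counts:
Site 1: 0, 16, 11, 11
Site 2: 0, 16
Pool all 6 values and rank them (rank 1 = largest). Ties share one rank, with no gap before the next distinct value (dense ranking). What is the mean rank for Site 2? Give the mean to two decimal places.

Sorted (descending): 16, 16, 11, 11, 0, 0
The 2 values of 16 share dense rank 1.
The 2 values of 11 share dense rank 2.
The 2 values of 0 share dense rank 3.
Site 2 values → pooled ranks: 0→3, 16→1
Mean rank = (3 + 1) / 2 = 2.00

2.00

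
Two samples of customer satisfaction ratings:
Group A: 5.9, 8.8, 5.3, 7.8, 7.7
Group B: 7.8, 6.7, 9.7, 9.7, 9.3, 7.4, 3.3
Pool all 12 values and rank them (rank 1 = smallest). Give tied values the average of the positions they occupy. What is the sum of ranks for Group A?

Sorted (ascending): 3.3, 5.3, 5.9, 6.7, 7.4, 7.7, 7.8, 7.8, 8.8, 9.3, 9.7, 9.7
The 2 values of 7.8 occupy positions 7–8 → average rank (7+8)/2 = 7.5.
The 2 values of 9.7 occupy positions 11–12 → average rank (11+12)/2 = 11.5.
Group A values → pooled ranks: 5.9→3, 8.8→9, 5.3→2, 7.8→7.5, 7.7→6
Rank sum = 3 + 9 + 2 + 7.5 + 6 = 27.5

27.5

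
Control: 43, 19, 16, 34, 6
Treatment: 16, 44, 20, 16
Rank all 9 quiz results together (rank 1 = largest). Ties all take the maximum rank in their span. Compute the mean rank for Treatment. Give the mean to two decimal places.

5.25

Sorted (descending): 44, 43, 34, 20, 19, 16, 16, 16, 6
The 3 values of 16 occupy positions 6–8 → each gets rank 8.
Treatment values → pooled ranks: 16→8, 44→1, 20→4, 16→8
Mean rank = (8 + 1 + 4 + 8) / 4 = 5.25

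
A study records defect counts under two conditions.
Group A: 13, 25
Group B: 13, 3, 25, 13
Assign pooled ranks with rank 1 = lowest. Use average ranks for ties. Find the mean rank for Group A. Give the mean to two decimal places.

Sorted (ascending): 3, 13, 13, 13, 25, 25
The 3 values of 13 occupy positions 2–4 → average rank 3.
The 2 values of 25 occupy positions 5–6 → average rank (5+6)/2 = 5.5.
Group A values → pooled ranks: 13→3, 25→5.5
Mean rank = (3 + 5.5) / 2 = 4.25

4.25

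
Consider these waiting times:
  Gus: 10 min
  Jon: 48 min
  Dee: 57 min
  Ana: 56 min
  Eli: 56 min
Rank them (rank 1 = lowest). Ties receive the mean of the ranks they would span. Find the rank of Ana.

Sorted (ascending): 10, 48, 56, 56, 57
The 2 values of 56 occupy positions 3–4 → average rank (3+4)/2 = 3.5.
Ana has value 56 min → rank 3.5.

3.5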